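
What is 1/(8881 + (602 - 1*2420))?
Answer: 1/7063 ≈ 0.00014158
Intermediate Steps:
1/(8881 + (602 - 1*2420)) = 1/(8881 + (602 - 2420)) = 1/(8881 - 1818) = 1/7063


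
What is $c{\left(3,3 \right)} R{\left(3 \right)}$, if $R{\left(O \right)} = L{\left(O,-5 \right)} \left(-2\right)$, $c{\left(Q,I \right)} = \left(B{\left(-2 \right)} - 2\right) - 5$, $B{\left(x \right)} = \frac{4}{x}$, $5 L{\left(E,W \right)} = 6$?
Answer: $\frac{108}{5} \approx 21.6$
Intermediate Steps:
$L{\left(E,W \right)} = \frac{6}{5}$ ($L{\left(E,W \right)} = \frac{1}{5} \cdot 6 = \frac{6}{5}$)
$c{\left(Q,I \right)} = -9$ ($c{\left(Q,I \right)} = \left(\frac{4}{-2} - 2\right) - 5 = \left(4 \left(- \frac{1}{2}\right) - 2\right) - 5 = \left(-2 - 2\right) - 5 = -4 - 5 = -9$)
$R{\left(O \right)} = - \frac{12}{5}$ ($R{\left(O \right)} = \frac{6}{5} \left(-2\right) = - \frac{12}{5}$)
$c{\left(3,3 \right)} R{\left(3 \right)} = \left(-9\right) \left(- \frac{12}{5}\right) = \frac{108}{5}$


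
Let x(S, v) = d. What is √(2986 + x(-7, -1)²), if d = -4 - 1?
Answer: √3011 ≈ 54.873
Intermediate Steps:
d = -5
x(S, v) = -5
√(2986 + x(-7, -1)²) = √(2986 + (-5)²) = √(2986 + 25) = √3011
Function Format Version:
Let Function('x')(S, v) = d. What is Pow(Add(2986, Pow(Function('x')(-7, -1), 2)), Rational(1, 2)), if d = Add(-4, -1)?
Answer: Pow(3011, Rational(1, 2)) ≈ 54.873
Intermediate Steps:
d = -5
Function('x')(S, v) = -5
Pow(Add(2986, Pow(Function('x')(-7, -1), 2)), Rational(1, 2)) = Pow(Add(2986, Pow(-5, 2)), Rational(1, 2)) = Pow(Add(2986, 25), Rational(1, 2)) = Pow(3011, Rational(1, 2))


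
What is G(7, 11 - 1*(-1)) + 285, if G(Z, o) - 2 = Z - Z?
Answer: 287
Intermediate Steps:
G(Z, o) = 2 (G(Z, o) = 2 + (Z - Z) = 2 + 0 = 2)
G(7, 11 - 1*(-1)) + 285 = 2 + 285 = 287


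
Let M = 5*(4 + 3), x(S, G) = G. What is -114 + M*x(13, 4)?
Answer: 26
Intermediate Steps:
M = 35 (M = 5*7 = 35)
-114 + M*x(13, 4) = -114 + 35*4 = -114 + 140 = 26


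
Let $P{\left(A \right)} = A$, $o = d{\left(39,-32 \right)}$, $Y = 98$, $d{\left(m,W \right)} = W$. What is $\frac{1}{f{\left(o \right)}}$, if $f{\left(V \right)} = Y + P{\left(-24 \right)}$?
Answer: $\frac{1}{74} \approx 0.013514$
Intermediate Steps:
$o = -32$
$f{\left(V \right)} = 74$ ($f{\left(V \right)} = 98 - 24 = 74$)
$\frac{1}{f{\left(o \right)}} = \frac{1}{74}$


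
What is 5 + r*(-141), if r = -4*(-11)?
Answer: -6199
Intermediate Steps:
r = 44
5 + r*(-141) = 5 + 44*(-141) = 5 - 6204 = -6199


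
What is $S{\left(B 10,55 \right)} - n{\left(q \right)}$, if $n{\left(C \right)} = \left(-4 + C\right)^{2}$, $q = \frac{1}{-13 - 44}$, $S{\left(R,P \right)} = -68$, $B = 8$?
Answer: $- \frac{273373}{3249} \approx -84.141$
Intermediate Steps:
$q = - \frac{1}{57}$ ($q = \frac{1}{-13 - 44} = \frac{1}{-57} = - \frac{1}{57} \approx -0.017544$)
$S{\left(B 10,55 \right)} - n{\left(q \right)} = -68 - \left(-4 - \frac{1}{57}\right)^{2} = -68 - \left(- \frac{229}{57}\right)^{2} = -68 - \frac{52441}{3249} = - \frac{273373}{3249}$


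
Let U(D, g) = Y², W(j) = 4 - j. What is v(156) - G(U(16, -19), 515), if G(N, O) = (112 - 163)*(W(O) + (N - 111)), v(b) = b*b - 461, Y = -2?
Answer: -7643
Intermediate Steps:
U(D, g) = 4 (U(D, g) = (-2)² = 4)
v(b) = -461 + b² (v(b) = b² - 461 = -461 + b²)
G(N, O) = 5457 - 51*N + 51*O (G(N, O) = (112 - 163)*((4 - O) + (N - 111)) = -51*((4 - O) + (-111 + N)) = -51*(-107 + N - O) = 5457 - 51*N + 51*O)
v(156) - G(U(16, -19), 515) = (-461 + 156²) - (5457 - 51*4 + 51*515) = (-461 + 24336) - (5457 - 204 + 26265) = 23875 - 1*31518 = 23875 - 31518 = -7643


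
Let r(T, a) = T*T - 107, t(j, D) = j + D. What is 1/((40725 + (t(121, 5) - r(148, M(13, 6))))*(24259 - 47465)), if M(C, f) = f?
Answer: -1/442167124 ≈ -2.2616e-9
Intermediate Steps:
t(j, D) = D + j
r(T, a) = -107 + T**2 (r(T, a) = T**2 - 107 = -107 + T**2)
1/((40725 + (t(121, 5) - r(148, M(13, 6))))*(24259 - 47465)) = 1/((40725 + ((5 + 121) - (-107 + 148**2)))*(24259 - 47465)) = 1/((40725 + (126 - (-107 + 21904)))*(-23206)) = 1/((40725 + (126 - 1*21797))*(-23206)) = 1/((40725 + (126 - 21797))*(-23206)) = 1/((40725 - 21671)*(-23206)) = 1/(19054*(-23206)) = 1/(-442167124) = -1/442167124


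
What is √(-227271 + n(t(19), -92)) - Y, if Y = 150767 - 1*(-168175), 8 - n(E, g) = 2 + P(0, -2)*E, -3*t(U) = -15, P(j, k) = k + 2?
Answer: -318942 + I*√227265 ≈ -3.1894e+5 + 476.72*I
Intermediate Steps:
P(j, k) = 2 + k
t(U) = 5 (t(U) = -⅓*(-15) = 5)
n(E, g) = 6 (n(E, g) = 8 - (2 + (2 - 2)*E) = 8 - (2 + 0*E) = 8 - (2 + 0) = 8 - 1*2 = 8 - 2 = 6)
Y = 318942 (Y = 150767 + 168175 = 318942)
√(-227271 + n(t(19), -92)) - Y = √(-227271 + 6) - 1*318942 = √(-227265) - 318942 = I*√227265 - 318942 = -318942 + I*√227265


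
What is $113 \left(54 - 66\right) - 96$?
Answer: $-1452$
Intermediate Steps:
$113 \left(54 - 66\right) - 96 = 113 \left(-12\right) - 96 = -1356 - 96 = -1452$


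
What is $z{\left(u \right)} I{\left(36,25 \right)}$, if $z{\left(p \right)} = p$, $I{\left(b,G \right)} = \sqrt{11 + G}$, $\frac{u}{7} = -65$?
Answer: $-2730$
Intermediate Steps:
$u = -455$ ($u = 7 \left(-65\right) = -455$)
$z{\left(u \right)} I{\left(36,25 \right)} = - 455 \sqrt{11 + 25} = - 455 \sqrt{36} = \left(-455\right) 6 = -2730$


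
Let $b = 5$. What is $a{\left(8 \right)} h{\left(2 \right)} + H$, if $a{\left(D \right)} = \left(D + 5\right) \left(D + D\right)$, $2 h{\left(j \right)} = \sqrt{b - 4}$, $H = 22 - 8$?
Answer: $118$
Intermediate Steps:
$H = 14$ ($H = 22 - 8 = 14$)
$h{\left(j \right)} = \frac{1}{2}$ ($h{\left(j \right)} = \frac{\sqrt{5 - 4}}{2} = \frac{\sqrt{1}}{2} = \frac{1}{2} \cdot 1 = \frac{1}{2}$)
$a{\left(D \right)} = 2 D \left(5 + D\right)$ ($a{\left(D \right)} = \left(5 + D\right) 2 D = 2 D \left(5 + D\right)$)
$a{\left(8 \right)} h{\left(2 \right)} + H = 2 \cdot 8 \left(5 + 8\right) \frac{1}{2} + 14 = 2 \cdot 8 \cdot 13 \cdot \frac{1}{2} + 14 = 208 \cdot \frac{1}{2} + 14 = 104 + 14 = 118$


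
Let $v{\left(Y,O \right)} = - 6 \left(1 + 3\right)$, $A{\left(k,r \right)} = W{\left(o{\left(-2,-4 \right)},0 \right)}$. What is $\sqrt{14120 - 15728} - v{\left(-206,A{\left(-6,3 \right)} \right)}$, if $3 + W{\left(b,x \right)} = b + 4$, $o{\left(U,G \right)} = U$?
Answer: $24 + 2 i \sqrt{402} \approx 24.0 + 40.1 i$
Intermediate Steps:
$W{\left(b,x \right)} = 1 + b$ ($W{\left(b,x \right)} = -3 + \left(b + 4\right) = -3 + \left(4 + b\right) = 1 + b$)
$A{\left(k,r \right)} = -1$ ($A{\left(k,r \right)} = 1 - 2 = -1$)
$v{\left(Y,O \right)} = -24$ ($v{\left(Y,O \right)} = \left(-6\right) 4 = -24$)
$\sqrt{14120 - 15728} - v{\left(-206,A{\left(-6,3 \right)} \right)} = \sqrt{14120 - 15728} - -24 = \sqrt{-1608} + 24 = 2 i \sqrt{402} + 24 = 24 + 2 i \sqrt{402}$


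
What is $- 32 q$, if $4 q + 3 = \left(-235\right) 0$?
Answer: $24$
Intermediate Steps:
$q = - \frac{3}{4}$ ($q = - \frac{3}{4} + \frac{\left(-235\right) 0}{4} = - \frac{3}{4} + \frac{1}{4} \cdot 0 = - \frac{3}{4} + 0 = - \frac{3}{4} \approx -0.75$)
$- 32 q = \left(-32\right) \left(- \frac{3}{4}\right) = 24$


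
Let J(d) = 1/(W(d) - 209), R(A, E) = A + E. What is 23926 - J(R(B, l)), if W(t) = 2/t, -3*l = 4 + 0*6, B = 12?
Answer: 79936782/3341 ≈ 23926.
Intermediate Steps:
l = -4/3 (l = -(4 + 0*6)/3 = -(4 + 0)/3 = -⅓*4 = -4/3 ≈ -1.3333)
J(d) = 1/(-209 + 2/d) (J(d) = 1/(2/d - 209) = 1/(-209 + 2/d))
23926 - J(R(B, l)) = 23926 - (-1)*(12 - 4/3)/(-2 + 209*(12 - 4/3)) = 23926 - (-1)*32/(3*(-2 + 209*(32/3))) = 23926 - (-1)*32/(3*(-2 + 6688/3)) = 23926 - (-1)*32/(3*6682/3) = 23926 - (-1)*32*3/(3*6682) = 23926 - 1*(-16/3341) = 23926 + 16/3341 = 79936782/3341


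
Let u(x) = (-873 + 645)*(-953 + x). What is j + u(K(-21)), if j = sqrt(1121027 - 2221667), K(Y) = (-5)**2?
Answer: 211584 + 4*I*sqrt(68790) ≈ 2.1158e+5 + 1049.1*I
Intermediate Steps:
K(Y) = 25
u(x) = 217284 - 228*x (u(x) = -228*(-953 + x) = 217284 - 228*x)
j = 4*I*sqrt(68790) (j = sqrt(-1100640) = 4*I*sqrt(68790) ≈ 1049.1*I)
j + u(K(-21)) = 4*I*sqrt(68790) + (217284 - 228*25) = 4*I*sqrt(68790) + (217284 - 5700) = 4*I*sqrt(68790) + 211584 = 211584 + 4*I*sqrt(68790)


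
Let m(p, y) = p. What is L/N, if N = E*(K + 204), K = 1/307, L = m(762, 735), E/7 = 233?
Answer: 233934/102147899 ≈ 0.0022901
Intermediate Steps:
E = 1631 (E = 7*233 = 1631)
L = 762
K = 1/307 ≈ 0.0032573
N = 102147899/307 (N = 1631*(1/307 + 204) = 1631*(62629/307) = 102147899/307 ≈ 3.3273e+5)
L/N = 762/(102147899/307) = 762*(307/102147899) = 233934/102147899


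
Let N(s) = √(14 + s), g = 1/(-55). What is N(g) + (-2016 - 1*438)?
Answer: -2454 + √42295/55 ≈ -2450.3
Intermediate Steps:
g = -1/55 ≈ -0.018182
N(g) + (-2016 - 1*438) = √(14 - 1/55) + (-2016 - 1*438) = √(769/55) + (-2016 - 438) = √42295/55 - 2454 = -2454 + √42295/55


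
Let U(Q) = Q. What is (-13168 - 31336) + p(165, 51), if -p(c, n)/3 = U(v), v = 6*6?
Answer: -44612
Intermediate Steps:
v = 36
p(c, n) = -108 (p(c, n) = -3*36 = -108)
(-13168 - 31336) + p(165, 51) = (-13168 - 31336) - 108 = -44504 - 108 = -44612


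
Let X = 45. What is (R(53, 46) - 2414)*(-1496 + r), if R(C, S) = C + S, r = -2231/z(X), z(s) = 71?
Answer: 251054805/71 ≈ 3.5360e+6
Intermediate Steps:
r = -2231/71 ≈ -31.423
(R(53, 46) - 2414)*(-1496 + r) = ((53 + 46) - 2414)*(-1496 - 2231/71) = (99 - 2414)*(-108447/71) = -2315*(-108447/71) = 251054805/71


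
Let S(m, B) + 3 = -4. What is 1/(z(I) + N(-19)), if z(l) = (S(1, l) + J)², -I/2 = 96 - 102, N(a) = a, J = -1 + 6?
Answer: -1/15 ≈ -0.066667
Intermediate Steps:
J = 5
S(m, B) = -7 (S(m, B) = -3 - 4 = -7)
I = 12 (I = -2*(96 - 102) = -2*(-6) = 12)
z(l) = 4 (z(l) = (-7 + 5)² = (-2)² = 4)
1/(z(I) + N(-19)) = 1/(4 - 19) = 1/(-15) = -1/15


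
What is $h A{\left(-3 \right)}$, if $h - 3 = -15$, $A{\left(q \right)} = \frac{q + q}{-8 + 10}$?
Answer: $36$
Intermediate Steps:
$A{\left(q \right)} = q$ ($A{\left(q \right)} = \frac{2 q}{2} = 2 q \frac{1}{2} = q$)
$h = -12$ ($h = 3 - 15 = -12$)
$h A{\left(-3 \right)} = \left(-12\right) \left(-3\right) = 36$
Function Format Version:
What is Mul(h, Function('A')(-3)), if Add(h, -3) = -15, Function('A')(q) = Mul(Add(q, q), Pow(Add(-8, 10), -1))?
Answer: 36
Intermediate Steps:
Function('A')(q) = q (Function('A')(q) = Mul(Mul(2, q), Pow(2, -1)) = Mul(Mul(2, q), Rational(1, 2)) = q)
h = -12 (h = Add(3, -15) = -12)
Mul(h, Function('A')(-3)) = Mul(-12, -3) = 36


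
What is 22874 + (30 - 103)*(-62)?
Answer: 27400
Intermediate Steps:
22874 + (30 - 103)*(-62) = 22874 - 73*(-62) = 22874 + 4526 = 27400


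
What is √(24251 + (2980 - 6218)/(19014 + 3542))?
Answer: √3084546071202/11278 ≈ 155.73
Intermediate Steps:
√(24251 + (2980 - 6218)/(19014 + 3542)) = √(24251 - 3238/22556) = √(24251 - 3238*1/22556) = √(24251 - 1619/11278) = √(273501159/11278) = √3084546071202/11278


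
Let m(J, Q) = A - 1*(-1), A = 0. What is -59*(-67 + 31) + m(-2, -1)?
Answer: 2125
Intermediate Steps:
m(J, Q) = 1 (m(J, Q) = 0 - 1*(-1) = 0 + 1 = 1)
-59*(-67 + 31) + m(-2, -1) = -59*(-67 + 31) + 1 = -59*(-36) + 1 = 2124 + 1 = 2125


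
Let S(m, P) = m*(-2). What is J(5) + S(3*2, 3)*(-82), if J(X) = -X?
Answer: 979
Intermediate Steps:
S(m, P) = -2*m
J(5) + S(3*2, 3)*(-82) = -1*5 - 6*2*(-82) = -5 - 2*6*(-82) = -5 - 12*(-82) = -5 + 984 = 979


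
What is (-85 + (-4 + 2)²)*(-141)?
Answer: 11421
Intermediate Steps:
(-85 + (-4 + 2)²)*(-141) = (-85 + (-2)²)*(-141) = (-85 + 4)*(-141) = -81*(-141) = 11421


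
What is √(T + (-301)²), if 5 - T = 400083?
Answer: I*√309477 ≈ 556.31*I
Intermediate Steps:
T = -400078 (T = 5 - 1*400083 = 5 - 400083 = -400078)
√(T + (-301)²) = √(-400078 + (-301)²) = √(-400078 + 90601) = √(-309477) = I*√309477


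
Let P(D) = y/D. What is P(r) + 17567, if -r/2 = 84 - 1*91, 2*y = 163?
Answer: 492039/28 ≈ 17573.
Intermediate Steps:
y = 163/2 (y = (1/2)*163 = 163/2 ≈ 81.500)
r = 14 (r = -2*(84 - 1*91) = -2*(84 - 91) = -2*(-7) = 14)
P(D) = 163/(2*D)
P(r) + 17567 = (163/2)/14 + 17567 = (163/2)*(1/14) + 17567 = 163/28 + 17567 = 492039/28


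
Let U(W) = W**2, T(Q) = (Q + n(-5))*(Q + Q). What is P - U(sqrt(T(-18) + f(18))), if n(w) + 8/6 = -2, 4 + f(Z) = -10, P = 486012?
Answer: 485258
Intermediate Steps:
f(Z) = -14 (f(Z) = -4 - 10 = -14)
n(w) = -10/3 (n(w) = -4/3 - 2 = -10/3)
T(Q) = 2*Q*(-10/3 + Q) (T(Q) = (Q - 10/3)*(Q + Q) = (-10/3 + Q)*(2*Q) = 2*Q*(-10/3 + Q))
P - U(sqrt(T(-18) + f(18))) = 486012 - (sqrt((2/3)*(-18)*(-10 + 3*(-18)) - 14))**2 = 486012 - (sqrt((2/3)*(-18)*(-10 - 54) - 14))**2 = 486012 - (sqrt((2/3)*(-18)*(-64) - 14))**2 = 486012 - (sqrt(768 - 14))**2 = 486012 - (sqrt(754))**2 = 486012 - 1*754 = 486012 - 754 = 485258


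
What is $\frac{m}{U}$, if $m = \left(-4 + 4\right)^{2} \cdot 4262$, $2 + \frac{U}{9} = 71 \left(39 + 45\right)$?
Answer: $0$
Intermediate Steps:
$U = 53658$ ($U = -18 + 9 \cdot 71 \left(39 + 45\right) = -18 + 9 \cdot 71 \cdot 84 = -18 + 9 \cdot 5964 = -18 + 53676 = 53658$)
$m = 0$ ($m = 0^{2} \cdot 4262 = 0 \cdot 4262 = 0$)
$\frac{m}{U} = \frac{0}{53658} = 0 \cdot \frac{1}{53658} = 0$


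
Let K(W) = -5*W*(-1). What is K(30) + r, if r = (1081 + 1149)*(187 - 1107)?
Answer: -2051450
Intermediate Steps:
r = -2051600 (r = 2230*(-920) = -2051600)
K(W) = 5*W
K(30) + r = 5*30 - 2051600 = 150 - 2051600 = -2051450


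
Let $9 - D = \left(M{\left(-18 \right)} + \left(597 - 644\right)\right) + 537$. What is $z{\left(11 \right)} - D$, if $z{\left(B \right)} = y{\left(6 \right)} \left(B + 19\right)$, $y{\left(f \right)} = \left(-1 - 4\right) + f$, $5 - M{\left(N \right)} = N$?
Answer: $534$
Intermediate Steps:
$M{\left(N \right)} = 5 - N$
$y{\left(f \right)} = -5 + f$
$D = -504$ ($D = 9 - \left(\left(\left(5 - -18\right) + \left(597 - 644\right)\right) + 537\right) = 9 - \left(\left(\left(5 + 18\right) + \left(597 - 644\right)\right) + 537\right) = 9 - \left(\left(23 - 47\right) + 537\right) = 9 - \left(-24 + 537\right) = 9 - 513 = -504$)
$z{\left(B \right)} = 19 + B$ ($z{\left(B \right)} = \left(-5 + 6\right) \left(B + 19\right) = 1 \left(19 + B\right) = 19 + B$)
$z{\left(11 \right)} - D = \left(19 + 11\right) - -504 = 30 + 504 = 534$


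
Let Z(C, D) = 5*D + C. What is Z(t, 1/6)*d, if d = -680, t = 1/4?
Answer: -2210/3 ≈ -736.67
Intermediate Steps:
t = ¼ (t = 1*(¼) = ¼ ≈ 0.25000)
Z(C, D) = C + 5*D
Z(t, 1/6)*d = (¼ + 5/6)*(-680) = (¼ + 5*(⅙))*(-680) = (¼ + ⅚)*(-680) = (13/12)*(-680) = -2210/3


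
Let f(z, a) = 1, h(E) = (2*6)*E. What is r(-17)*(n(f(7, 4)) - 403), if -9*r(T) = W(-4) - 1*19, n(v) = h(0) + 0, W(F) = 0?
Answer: -7657/9 ≈ -850.78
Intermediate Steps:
h(E) = 12*E
n(v) = 0 (n(v) = 12*0 + 0 = 0 + 0 = 0)
r(T) = 19/9 (r(T) = -(0 - 1*19)/9 = -(0 - 19)/9 = -1/9*(-19) = 19/9)
r(-17)*(n(f(7, 4)) - 403) = 19*(0 - 403)/9 = (19/9)*(-403) = -7657/9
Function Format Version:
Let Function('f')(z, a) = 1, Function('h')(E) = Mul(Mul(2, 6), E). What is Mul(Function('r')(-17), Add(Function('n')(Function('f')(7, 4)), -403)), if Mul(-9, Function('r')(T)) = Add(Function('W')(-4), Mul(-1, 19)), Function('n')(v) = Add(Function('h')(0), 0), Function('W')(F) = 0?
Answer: Rational(-7657, 9) ≈ -850.78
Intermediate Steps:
Function('h')(E) = Mul(12, E)
Function('n')(v) = 0 (Function('n')(v) = Add(Mul(12, 0), 0) = Add(0, 0) = 0)
Function('r')(T) = Rational(19, 9) (Function('r')(T) = Mul(Rational(-1, 9), Add(0, Mul(-1, 19))) = Mul(Rational(-1, 9), Add(0, -19)) = Mul(Rational(-1, 9), -19) = Rational(19, 9))
Mul(Function('r')(-17), Add(Function('n')(Function('f')(7, 4)), -403)) = Mul(Rational(19, 9), Add(0, -403)) = Mul(Rational(19, 9), -403) = Rational(-7657, 9)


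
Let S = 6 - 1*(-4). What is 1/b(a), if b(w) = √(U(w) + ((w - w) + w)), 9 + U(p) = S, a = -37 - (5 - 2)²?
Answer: -I*√5/15 ≈ -0.14907*I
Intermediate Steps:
a = -46 (a = -37 - 1*3² = -37 - 1*9 = -37 - 9 = -46)
S = 10 (S = 6 + 4 = 10)
U(p) = 1 (U(p) = -9 + 10 = 1)
b(w) = √(1 + w) (b(w) = √(1 + ((w - w) + w)) = √(1 + (0 + w)) = √(1 + w))
1/b(a) = 1/(√(1 - 46)) = 1/(√(-45)) = 1/(3*I*√5) = -I*√5/15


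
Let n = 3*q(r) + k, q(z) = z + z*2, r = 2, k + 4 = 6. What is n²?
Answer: 400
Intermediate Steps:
k = 2 (k = -4 + 6 = 2)
q(z) = 3*z (q(z) = z + 2*z = 3*z)
n = 20 (n = 3*(3*2) + 2 = 3*6 + 2 = 18 + 2 = 20)
n² = 20² = 400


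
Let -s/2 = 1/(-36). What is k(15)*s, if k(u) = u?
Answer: 5/6 ≈ 0.83333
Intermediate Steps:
s = 1/18 (s = -2/(-36) = -2*(-1/36) = 1/18 ≈ 0.055556)
k(15)*s = 15*(1/18) = 5/6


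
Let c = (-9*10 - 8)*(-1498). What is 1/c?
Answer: 1/146804 ≈ 6.8118e-6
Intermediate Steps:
c = 146804 (c = (-90 - 8)*(-1498) = -98*(-1498) = 146804)
1/c = 1/146804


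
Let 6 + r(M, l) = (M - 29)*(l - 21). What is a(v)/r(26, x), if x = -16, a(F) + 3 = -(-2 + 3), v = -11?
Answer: -4/105 ≈ -0.038095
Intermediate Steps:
a(F) = -4 (a(F) = -3 - (-2 + 3) = -3 - 1*1 = -3 - 1 = -4)
r(M, l) = -6 + (-29 + M)*(-21 + l) (r(M, l) = -6 + (M - 29)*(l - 21) = -6 + (-29 + M)*(-21 + l))
a(v)/r(26, x) = -4/(603 - 29*(-16) - 21*26 + 26*(-16)) = -4/(603 + 464 - 546 - 416) = -4/105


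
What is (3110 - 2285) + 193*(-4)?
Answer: 53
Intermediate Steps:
(3110 - 2285) + 193*(-4) = 825 - 772 = 53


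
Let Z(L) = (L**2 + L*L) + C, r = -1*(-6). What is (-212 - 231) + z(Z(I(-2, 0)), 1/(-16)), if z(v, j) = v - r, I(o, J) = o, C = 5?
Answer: -436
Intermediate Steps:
r = 6
Z(L) = 5 + 2*L**2 (Z(L) = (L**2 + L*L) + 5 = (L**2 + L**2) + 5 = 2*L**2 + 5 = 5 + 2*L**2)
z(v, j) = -6 + v (z(v, j) = v - 1*6 = v - 6 = -6 + v)
(-212 - 231) + z(Z(I(-2, 0)), 1/(-16)) = (-212 - 231) + (-6 + (5 + 2*(-2)**2)) = -443 + (-6 + (5 + 2*4)) = -443 + (-6 + (5 + 8)) = -443 + (-6 + 13) = -443 + 7 = -436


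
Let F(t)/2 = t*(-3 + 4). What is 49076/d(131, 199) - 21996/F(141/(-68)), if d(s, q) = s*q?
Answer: 138319052/26069 ≈ 5305.9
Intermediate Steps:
F(t) = 2*t (F(t) = 2*(t*(-3 + 4)) = 2*(t*1) = 2*t)
d(s, q) = q*s
49076/d(131, 199) - 21996/F(141/(-68)) = 49076/((199*131)) - 21996/(2*(141/(-68))) = 49076/26069 - 21996/(2*(141*(-1/68))) = 49076*(1/26069) - 21996/(2*(-141/68)) = 49076/26069 - 21996/(-141/34) = 49076/26069 - 21996*(-34/141) = 49076/26069 + 5304 = 138319052/26069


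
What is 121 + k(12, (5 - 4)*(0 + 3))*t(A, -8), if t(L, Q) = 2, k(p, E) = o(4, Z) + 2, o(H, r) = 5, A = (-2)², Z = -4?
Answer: 135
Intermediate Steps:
A = 4
k(p, E) = 7 (k(p, E) = 5 + 2 = 7)
121 + k(12, (5 - 4)*(0 + 3))*t(A, -8) = 121 + 7*2 = 121 + 14 = 135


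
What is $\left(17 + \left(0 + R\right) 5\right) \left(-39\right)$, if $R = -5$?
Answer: $312$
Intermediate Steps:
$\left(17 + \left(0 + R\right) 5\right) \left(-39\right) = \left(17 + \left(0 - 5\right) 5\right) \left(-39\right) = \left(17 - 25\right) \left(-39\right) = \left(-8\right) \left(-39\right) = 312$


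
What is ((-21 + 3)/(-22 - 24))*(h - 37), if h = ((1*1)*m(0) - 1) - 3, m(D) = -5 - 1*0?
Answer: -18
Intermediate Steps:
m(D) = -5 (m(D) = -5 + 0 = -5)
h = -9 (h = ((1*1)*(-5) - 1) - 3 = (1*(-5) - 1) - 3 = (-5 - 1) - 3 = -6 - 3 = -9)
((-21 + 3)/(-22 - 24))*(h - 37) = ((-21 + 3)/(-22 - 24))*(-9 - 37) = -18/(-46)*(-46) = -18*(-1/46)*(-46) = (9/23)*(-46) = -18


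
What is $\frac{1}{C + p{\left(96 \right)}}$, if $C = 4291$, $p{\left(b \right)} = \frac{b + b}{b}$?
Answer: $\frac{1}{4293} \approx 0.00023294$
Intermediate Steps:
$p{\left(b \right)} = 2$ ($p{\left(b \right)} = \frac{2 b}{b} = 2$)
$\frac{1}{C + p{\left(96 \right)}} = \frac{1}{4291 + 2} = \frac{1}{4293}$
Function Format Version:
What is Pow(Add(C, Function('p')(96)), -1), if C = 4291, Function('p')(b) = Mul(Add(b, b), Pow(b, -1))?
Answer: Rational(1, 4293) ≈ 0.00023294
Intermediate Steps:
Function('p')(b) = 2 (Function('p')(b) = Mul(Mul(2, b), Pow(b, -1)) = 2)
Pow(Add(C, Function('p')(96)), -1) = Pow(Add(4291, 2), -1) = Pow(4293, -1) = Rational(1, 4293)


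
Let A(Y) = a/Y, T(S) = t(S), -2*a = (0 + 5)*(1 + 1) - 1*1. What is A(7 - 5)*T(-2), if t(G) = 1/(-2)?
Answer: 9/8 ≈ 1.1250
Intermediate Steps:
a = -9/2 (a = -((0 + 5)*(1 + 1) - 1*1)/2 = -(5*2 - 1)/2 = -(10 - 1)/2 = -½*9 = -9/2 ≈ -4.5000)
t(G) = -½
T(S) = -½
A(Y) = -9/(2*Y)
A(7 - 5)*T(-2) = -9/(2*(7 - 5))*(-½) = -9/2/2*(-½) = -9/2*½*(-½) = -9/4*(-½) = 9/8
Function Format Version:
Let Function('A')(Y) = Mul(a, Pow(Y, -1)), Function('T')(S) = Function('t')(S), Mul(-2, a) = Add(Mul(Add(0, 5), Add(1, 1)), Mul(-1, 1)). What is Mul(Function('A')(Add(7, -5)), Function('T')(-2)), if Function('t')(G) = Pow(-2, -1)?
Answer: Rational(9, 8) ≈ 1.1250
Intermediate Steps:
a = Rational(-9, 2) (a = Mul(Rational(-1, 2), Add(Mul(Add(0, 5), Add(1, 1)), Mul(-1, 1))) = Mul(Rational(-1, 2), Add(Mul(5, 2), -1)) = Mul(Rational(-1, 2), Add(10, -1)) = Mul(Rational(-1, 2), 9) = Rational(-9, 2) ≈ -4.5000)
Function('t')(G) = Rational(-1, 2)
Function('T')(S) = Rational(-1, 2)
Function('A')(Y) = Mul(Rational(-9, 2), Pow(Y, -1))
Mul(Function('A')(Add(7, -5)), Function('T')(-2)) = Mul(Mul(Rational(-9, 2), Pow(Add(7, -5), -1)), Rational(-1, 2)) = Mul(Mul(Rational(-9, 2), Pow(2, -1)), Rational(-1, 2)) = Mul(Mul(Rational(-9, 2), Rational(1, 2)), Rational(-1, 2)) = Mul(Rational(-9, 4), Rational(-1, 2)) = Rational(9, 8)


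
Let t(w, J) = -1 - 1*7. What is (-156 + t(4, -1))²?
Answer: 26896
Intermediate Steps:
t(w, J) = -8 (t(w, J) = -1 - 7 = -8)
(-156 + t(4, -1))² = (-156 - 8)² = (-164)² = 26896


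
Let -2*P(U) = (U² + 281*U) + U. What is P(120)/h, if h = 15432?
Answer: -1005/643 ≈ -1.5630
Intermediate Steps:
P(U) = -141*U - U²/2 (P(U) = -((U² + 281*U) + U)/2 = -(U² + 282*U)/2 = -141*U - U²/2)
P(120)/h = -½*120*(282 + 120)/15432 = -½*120*402*(1/15432) = -24120*1/15432 = -1005/643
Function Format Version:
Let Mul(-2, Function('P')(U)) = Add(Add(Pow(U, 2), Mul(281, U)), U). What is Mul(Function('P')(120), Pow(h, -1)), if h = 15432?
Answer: Rational(-1005, 643) ≈ -1.5630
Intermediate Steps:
Function('P')(U) = Add(Mul(-141, U), Mul(Rational(-1, 2), Pow(U, 2))) (Function('P')(U) = Mul(Rational(-1, 2), Add(Add(Pow(U, 2), Mul(281, U)), U)) = Mul(Rational(-1, 2), Add(Pow(U, 2), Mul(282, U))) = Add(Mul(-141, U), Mul(Rational(-1, 2), Pow(U, 2))))
Mul(Function('P')(120), Pow(h, -1)) = Mul(Mul(Rational(-1, 2), 120, Add(282, 120)), Pow(15432, -1)) = Mul(Mul(Rational(-1, 2), 120, 402), Rational(1, 15432)) = Mul(-24120, Rational(1, 15432)) = Rational(-1005, 643)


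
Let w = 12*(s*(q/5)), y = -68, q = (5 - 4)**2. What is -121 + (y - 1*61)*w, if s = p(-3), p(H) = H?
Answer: 4039/5 ≈ 807.80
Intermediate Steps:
q = 1 (q = 1**2 = 1)
s = -3
w = -36/5 (w = 12*(-3/5) = -36/5 ≈ -7.2000)
-121 + (y - 1*61)*w = -121 + (-68 - 1*61)*(-36/5) = -121 + (-68 - 61)*(-36/5) = -121 - 129*(-36/5) = -121 + 4644/5 = 4039/5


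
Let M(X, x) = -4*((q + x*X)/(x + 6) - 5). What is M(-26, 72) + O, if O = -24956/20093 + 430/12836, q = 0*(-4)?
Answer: 14803149771/128956874 ≈ 114.79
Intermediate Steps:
q = 0
O = -155847613/128956874 (O = -24956*1/20093 + 430*(1/12836) = -24956/20093 + 215/6418 = -155847613/128956874 ≈ -1.2085)
M(X, x) = 20 - 4*X*x/(6 + x) (M(X, x) = -4*((0 + x*X)/(x + 6) - 5) = -4*((0 + X*x)/(6 + x) - 5) = -4*((X*x)/(6 + x) - 5) = -4*(X*x/(6 + x) - 5) = -4*(-5 + X*x/(6 + x)) = 20 - 4*X*x/(6 + x))
M(-26, 72) + O = 4*(30 + 5*72 - 1*(-26)*72)/(6 + 72) - 155847613/128956874 = 4*(30 + 360 + 1872)/78 - 155847613/128956874 = 4*(1/78)*2262 - 155847613/128956874 = 116 - 155847613/128956874 = 14803149771/128956874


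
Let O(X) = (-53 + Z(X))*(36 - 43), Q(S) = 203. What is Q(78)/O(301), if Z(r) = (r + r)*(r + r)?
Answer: -29/362351 ≈ -8.0033e-5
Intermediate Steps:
Z(r) = 4*r² (Z(r) = (2*r)*(2*r) = 4*r²)
O(X) = 371 - 28*X² (O(X) = (-53 + 4*X²)*(36 - 43) = (-53 + 4*X²)*(-7) = 371 - 28*X²)
Q(78)/O(301) = 203/(371 - 28*301²) = 203/(371 - 28*90601) = 203/(371 - 2536828) = 203/(-2536457) = 203*(-1/2536457) = -29/362351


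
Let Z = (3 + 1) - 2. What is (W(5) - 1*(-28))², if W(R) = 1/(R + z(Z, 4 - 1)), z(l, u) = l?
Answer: 38809/49 ≈ 792.02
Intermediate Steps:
Z = 2 (Z = 4 - 2 = 2)
W(R) = 1/(2 + R) (W(R) = 1/(R + 2) = 1/(2 + R))
(W(5) - 1*(-28))² = (1/(2 + 5) - 1*(-28))² = (1/7 + 28)² = (⅐ + 28)² = (197/7)² = 38809/49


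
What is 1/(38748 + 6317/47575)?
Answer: 47575/1843442417 ≈ 2.5808e-5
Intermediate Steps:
1/(38748 + 6317/47575) = 1/(1843442417/47575) = 47575/1843442417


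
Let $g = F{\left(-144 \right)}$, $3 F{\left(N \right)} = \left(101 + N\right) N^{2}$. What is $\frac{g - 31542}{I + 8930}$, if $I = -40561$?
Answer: $\frac{328758}{31631} \approx 10.394$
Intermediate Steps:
$F{\left(N \right)} = \frac{N^{2} \left(101 + N\right)}{3}$ ($F{\left(N \right)} = \frac{\left(101 + N\right) N^{2}}{3} = \frac{N^{2} \left(101 + N\right)}{3}$)
$g = -297216$ ($g = \frac{\left(-144\right)^{2} \left(101 - 144\right)}{3} = \frac{1}{3} \cdot 20736 \left(-43\right) = -297216$)
$\frac{g - 31542}{I + 8930} = \frac{-297216 - 31542}{-40561 + 8930} = - \frac{328758}{-31631} = \left(-328758\right) \left(- \frac{1}{31631}\right) = \frac{328758}{31631}$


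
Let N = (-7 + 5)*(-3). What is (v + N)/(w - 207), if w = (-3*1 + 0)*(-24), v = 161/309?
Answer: -403/8343 ≈ -0.048304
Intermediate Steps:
N = 6 (N = -2*(-3) = 6)
v = 161/309 (v = 161*(1/309) = 161/309 ≈ 0.52104)
w = 72 (w = (-3 + 0)*(-24) = -3*(-24) = 72)
(v + N)/(w - 207) = (161/309 + 6)/(72 - 207) = (2015/309)/(-135) = (2015/309)*(-1/135) = -403/8343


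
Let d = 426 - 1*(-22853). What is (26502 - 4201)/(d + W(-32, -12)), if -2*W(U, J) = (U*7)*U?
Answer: 22301/19695 ≈ 1.1323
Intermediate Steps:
W(U, J) = -7*U²/2 (W(U, J) = -U*7*U/2 = -7*U*U/2 = -7*U²/2)
d = 23279 (d = 426 + 22853 = 23279)
(26502 - 4201)/(d + W(-32, -12)) = (26502 - 4201)/(23279 - 7/2*(-32)²) = 22301/(23279 - 7/2*1024) = 22301/(23279 - 3584) = 22301/19695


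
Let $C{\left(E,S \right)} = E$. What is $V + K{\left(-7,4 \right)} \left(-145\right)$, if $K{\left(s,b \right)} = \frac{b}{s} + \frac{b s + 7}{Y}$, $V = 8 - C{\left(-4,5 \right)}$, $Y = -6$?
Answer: $- \frac{5777}{14} \approx -412.64$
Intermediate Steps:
$V = 12$ ($V = 8 - -4 = 8 + 4 = 12$)
$K{\left(s,b \right)} = - \frac{7}{6} + \frac{b}{s} - \frac{b s}{6}$ ($K{\left(s,b \right)} = \frac{b}{s} + \frac{b s + 7}{-6} = \frac{b}{s} + \left(7 + b s\right) \left(- \frac{1}{6}\right) = \frac{b}{s} - \left(\frac{7}{6} + \frac{b s}{6}\right) = - \frac{7}{6} + \frac{b}{s} - \frac{b s}{6}$)
$V + K{\left(-7,4 \right)} \left(-145\right) = 12 + \frac{4 - - \frac{7 \left(7 + 4 \left(-7\right)\right)}{6}}{-7} \left(-145\right) = 12 + - \frac{4 - - \frac{7 \left(7 - 28\right)}{6}}{7} \left(-145\right) = 12 + - \frac{4 - \left(- \frac{7}{6}\right) \left(-21\right)}{7} \left(-145\right) = 12 + - \frac{4 - \frac{49}{2}}{7} \left(-145\right) = 12 + \left(- \frac{1}{7}\right) \left(- \frac{41}{2}\right) \left(-145\right) = 12 + \frac{41}{14} \left(-145\right) = 12 - \frac{5945}{14} = - \frac{5777}{14}$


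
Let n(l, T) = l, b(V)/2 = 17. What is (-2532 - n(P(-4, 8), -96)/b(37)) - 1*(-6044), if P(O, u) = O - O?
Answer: 3512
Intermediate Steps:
P(O, u) = 0
b(V) = 34 (b(V) = 2*17 = 34)
(-2532 - n(P(-4, 8), -96)/b(37)) - 1*(-6044) = (-2532 - 0/34) - 1*(-6044) = (-2532 - 0/34) + 6044 = (-2532 - 1*0) + 6044 = (-2532 + 0) + 6044 = -2532 + 6044 = 3512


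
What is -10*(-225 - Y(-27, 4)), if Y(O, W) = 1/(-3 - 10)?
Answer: 29240/13 ≈ 2249.2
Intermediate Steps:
Y(O, W) = -1/13 (Y(O, W) = 1/(-13) = -1/13)
-10*(-225 - Y(-27, 4)) = -10*(-225 - 1*(-1/13)) = -10*(-225 + 1/13) = -10*(-2924/13) = 29240/13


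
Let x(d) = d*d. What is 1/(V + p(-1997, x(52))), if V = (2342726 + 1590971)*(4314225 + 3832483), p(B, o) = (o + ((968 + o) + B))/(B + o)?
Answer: 707/22657003339373911 ≈ 3.1204e-14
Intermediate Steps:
x(d) = d**2
p(B, o) = (968 + B + 2*o)/(B + o) (p(B, o) = (o + (968 + B + o))/(B + o) = (968 + B + 2*o)/(B + o))
V = 32046680819476 (V = 3933697*8146708 = 32046680819476)
1/(V + p(-1997, x(52))) = 1/(32046680819476 + (968 - 1997 + 2*52**2)/(-1997 + 52**2)) = 1/(32046680819476 + (968 - 1997 + 2*2704)/(-1997 + 2704)) = 1/(32046680819476 + (968 - 1997 + 5408)/707) = 1/(32046680819476 + (1/707)*4379) = 1/(32046680819476 + 4379/707) = 1/(22657003339373911/707) = 707/22657003339373911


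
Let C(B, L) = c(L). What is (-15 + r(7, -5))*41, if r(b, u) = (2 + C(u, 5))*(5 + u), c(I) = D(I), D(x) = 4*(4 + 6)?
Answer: -615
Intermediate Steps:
D(x) = 40 (D(x) = 4*10 = 40)
c(I) = 40
C(B, L) = 40
r(b, u) = 210 + 42*u (r(b, u) = (2 + 40)*(5 + u) = 42*(5 + u) = 210 + 42*u)
(-15 + r(7, -5))*41 = (-15 + (210 + 42*(-5)))*41 = (-15 + (210 - 210))*41 = (-15 + 0)*41 = -15*41 = -615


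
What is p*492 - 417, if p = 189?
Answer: 92571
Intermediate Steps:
p*492 - 417 = 189*492 - 417 = 92988 - 417 = 92571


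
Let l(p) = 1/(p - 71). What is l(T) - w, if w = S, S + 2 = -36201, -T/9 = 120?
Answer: 41669652/1151 ≈ 36203.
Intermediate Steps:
T = -1080 (T = -9*120 = -1080)
S = -36203 (S = -2 - 36201 = -36203)
w = -36203
l(p) = 1/(-71 + p)
l(T) - w = 1/(-71 - 1080) - 1*(-36203) = 1/(-1151) + 36203 = -1/1151 + 36203 = 41669652/1151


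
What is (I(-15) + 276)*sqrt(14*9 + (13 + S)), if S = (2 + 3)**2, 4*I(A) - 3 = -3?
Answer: 552*sqrt(41) ≈ 3534.5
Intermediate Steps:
I(A) = 0 (I(A) = 3/4 + (1/4)*(-3) = 3/4 - 3/4 = 0)
S = 25 (S = 5**2 = 25)
(I(-15) + 276)*sqrt(14*9 + (13 + S)) = (0 + 276)*sqrt(14*9 + (13 + 25)) = 276*sqrt(126 + 38) = 276*sqrt(164) = 276*(2*sqrt(41)) = 552*sqrt(41)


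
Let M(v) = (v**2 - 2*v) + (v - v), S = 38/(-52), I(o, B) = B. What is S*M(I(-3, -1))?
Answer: -57/26 ≈ -2.1923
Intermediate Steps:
S = -19/26 (S = 38*(-1/52) = -19/26 ≈ -0.73077)
M(v) = v**2 - 2*v (M(v) = (v**2 - 2*v) + 0 = v**2 - 2*v)
S*M(I(-3, -1)) = -(-19)*(-2 - 1)/26 = -(-19)*(-3)/26 = -19/26*3 = -57/26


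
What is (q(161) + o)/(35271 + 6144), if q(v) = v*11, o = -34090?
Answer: -10773/13805 ≈ -0.78037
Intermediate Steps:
q(v) = 11*v
(q(161) + o)/(35271 + 6144) = (11*161 - 34090)/(35271 + 6144) = (1771 - 34090)/41415 = -32319*1/41415 = -10773/13805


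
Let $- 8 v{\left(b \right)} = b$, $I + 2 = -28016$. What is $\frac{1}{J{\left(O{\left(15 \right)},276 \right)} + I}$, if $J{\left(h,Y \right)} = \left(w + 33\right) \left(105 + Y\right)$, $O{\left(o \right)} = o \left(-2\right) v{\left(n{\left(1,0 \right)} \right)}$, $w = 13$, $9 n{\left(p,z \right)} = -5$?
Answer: $- \frac{1}{10492} \approx -9.5311 \cdot 10^{-5}$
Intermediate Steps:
$I = -28018$ ($I = -2 - 28016 = -28018$)
$n{\left(p,z \right)} = - \frac{5}{9}$ ($n{\left(p,z \right)} = \frac{1}{9} \left(-5\right) = - \frac{5}{9}$)
$v{\left(b \right)} = - \frac{b}{8}$
$O{\left(o \right)} = - \frac{5 o}{36}$ ($O{\left(o \right)} = o \left(-2\right) \left(\left(- \frac{1}{8}\right) \left(- \frac{5}{9}\right)\right) = - 2 o \frac{5}{72} = - \frac{5 o}{36}$)
$J{\left(h,Y \right)} = 4830 + 46 Y$ ($J{\left(h,Y \right)} = \left(13 + 33\right) \left(105 + Y\right) = 46 \left(105 + Y\right) = 4830 + 46 Y$)
$\frac{1}{J{\left(O{\left(15 \right)},276 \right)} + I} = \frac{1}{\left(4830 + 46 \cdot 276\right) - 28018} = \frac{1}{\left(4830 + 12696\right) - 28018} = \frac{1}{17526 - 28018} = \frac{1}{-10492} = - \frac{1}{10492}$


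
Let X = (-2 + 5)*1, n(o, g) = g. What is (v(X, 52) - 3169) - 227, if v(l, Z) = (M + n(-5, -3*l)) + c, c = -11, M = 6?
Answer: -3410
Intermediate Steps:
X = 3 (X = 3*1 = 3)
v(l, Z) = -5 - 3*l (v(l, Z) = (6 - 3*l) - 11 = -5 - 3*l)
(v(X, 52) - 3169) - 227 = ((-5 - 3*3) - 3169) - 227 = ((-5 - 9) - 3169) - 227 = (-14 - 3169) - 227 = -3183 - 227 = -3410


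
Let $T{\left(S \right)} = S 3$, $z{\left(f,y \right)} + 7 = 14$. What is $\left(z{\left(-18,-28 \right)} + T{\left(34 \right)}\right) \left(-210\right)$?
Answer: $-22890$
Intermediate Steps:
$z{\left(f,y \right)} = 7$ ($z{\left(f,y \right)} = -7 + 14 = 7$)
$T{\left(S \right)} = 3 S$
$\left(z{\left(-18,-28 \right)} + T{\left(34 \right)}\right) \left(-210\right) = \left(7 + 3 \cdot 34\right) \left(-210\right) = \left(7 + 102\right) \left(-210\right) = 109 \left(-210\right) = -22890$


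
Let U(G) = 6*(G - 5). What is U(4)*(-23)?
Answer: 138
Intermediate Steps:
U(G) = -30 + 6*G (U(G) = 6*(-5 + G) = -30 + 6*G)
U(4)*(-23) = (-30 + 6*4)*(-23) = (-30 + 24)*(-23) = -6*(-23) = 138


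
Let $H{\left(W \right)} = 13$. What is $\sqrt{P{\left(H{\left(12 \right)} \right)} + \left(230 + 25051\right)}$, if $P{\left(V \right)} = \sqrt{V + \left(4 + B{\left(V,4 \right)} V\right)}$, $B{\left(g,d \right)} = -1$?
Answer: $\sqrt{25283} \approx 159.01$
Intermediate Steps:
$P{\left(V \right)} = 2$ ($P{\left(V \right)} = \sqrt{V - \left(-4 + V\right)} = \sqrt{4} = 2$)
$\sqrt{P{\left(H{\left(12 \right)} \right)} + \left(230 + 25051\right)} = \sqrt{2 + \left(230 + 25051\right)} = \sqrt{2 + 25281} = \sqrt{25283}$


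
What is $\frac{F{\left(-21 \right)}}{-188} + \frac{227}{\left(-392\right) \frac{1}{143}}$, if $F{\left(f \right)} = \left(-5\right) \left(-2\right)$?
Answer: $- \frac{1526647}{18424} \approx -82.862$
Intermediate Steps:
$F{\left(f \right)} = 10$
$\frac{F{\left(-21 \right)}}{-188} + \frac{227}{\left(-392\right) \frac{1}{143}} = \frac{10}{-188} + \frac{227}{\left(-392\right) \frac{1}{143}} = 10 \left(- \frac{1}{188}\right) + \frac{227}{\left(-392\right) \frac{1}{143}} = - \frac{5}{94} + \frac{227}{- \frac{392}{143}} = - \frac{5}{94} + 227 \left(- \frac{143}{392}\right) = - \frac{5}{94} - \frac{32461}{392} = - \frac{1526647}{18424}$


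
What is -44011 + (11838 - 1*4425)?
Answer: -36598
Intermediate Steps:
-44011 + (11838 - 1*4425) = -44011 + (11838 - 4425) = -44011 + 7413 = -36598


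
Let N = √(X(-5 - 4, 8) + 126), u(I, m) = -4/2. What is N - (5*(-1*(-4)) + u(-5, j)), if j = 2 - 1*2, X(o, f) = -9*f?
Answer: -18 + 3*√6 ≈ -10.652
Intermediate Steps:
j = 0 (j = 2 - 2 = 0)
u(I, m) = -2 (u(I, m) = -4*½ = -2)
N = 3*√6 (N = √(-9*8 + 126) = √(-72 + 126) = √54 = 3*√6 ≈ 7.3485)
N - (5*(-1*(-4)) + u(-5, j)) = 3*√6 - (5*(-1*(-4)) - 2) = 3*√6 - (5*4 - 2) = 3*√6 - (20 - 2) = 3*√6 - 1*18 = 3*√6 - 18 = -18 + 3*√6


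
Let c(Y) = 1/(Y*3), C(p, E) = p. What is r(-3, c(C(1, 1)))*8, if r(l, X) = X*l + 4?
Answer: 24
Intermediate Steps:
c(Y) = 1/(3*Y)
r(l, X) = 4 + X*l
r(-3, c(C(1, 1)))*8 = (4 + ((1/3)/1)*(-3))*8 = (4 + ((1/3)*1)*(-3))*8 = (4 + (1/3)*(-3))*8 = (4 - 1)*8 = 3*8 = 24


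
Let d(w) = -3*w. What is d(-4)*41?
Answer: 492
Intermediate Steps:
d(-4)*41 = -3*(-4)*41 = 12*41 = 492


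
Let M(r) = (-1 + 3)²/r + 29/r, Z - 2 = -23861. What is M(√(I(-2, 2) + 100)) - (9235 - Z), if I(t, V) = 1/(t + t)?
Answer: -33094 + 22*√399/133 ≈ -33091.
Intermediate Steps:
I(t, V) = 1/(2*t)
Z = -23859 (Z = 2 - 23861 = -23859)
M(r) = 33/r (M(r) = 2²/r + 29/r = 4/r + 29/r = 33/r)
M(√(I(-2, 2) + 100)) - (9235 - Z) = 33/(√((½)/(-2) + 100)) - (9235 - 1*(-23859)) = 33/(√((½)*(-½) + 100)) - (9235 + 23859) = 33/(√(-¼ + 100)) - 1*33094 = 33/(√(399/4)) - 33094 = 33/((√399/2)) - 33094 = 33*(2*√399/399) - 33094 = 22*√399/133 - 33094 = -33094 + 22*√399/133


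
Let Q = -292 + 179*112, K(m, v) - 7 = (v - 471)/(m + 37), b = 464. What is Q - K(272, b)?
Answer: 6102448/309 ≈ 19749.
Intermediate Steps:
K(m, v) = 7 + (-471 + v)/(37 + m) (K(m, v) = 7 + (v - 471)/(m + 37) = 7 + (-471 + v)/(37 + m))
Q = 19756 (Q = -292 + 20048 = 19756)
Q - K(272, b) = 19756 - (-212 + 464 + 7*272)/(37 + 272) = 19756 - (-212 + 464 + 1904)/309 = 19756 - 2156/309 = 6102448/309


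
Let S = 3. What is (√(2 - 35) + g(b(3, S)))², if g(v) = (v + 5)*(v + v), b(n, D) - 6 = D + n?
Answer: (408 + I*√33)² ≈ 1.6643e+5 + 4687.6*I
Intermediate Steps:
b(n, D) = 6 + D + n (b(n, D) = 6 + (D + n) = 6 + D + n)
g(v) = 2*v*(5 + v) (g(v) = (5 + v)*(2*v) = 2*v*(5 + v))
(√(2 - 35) + g(b(3, S)))² = (√(2 - 35) + 2*(6 + 3 + 3)*(5 + (6 + 3 + 3)))² = (√(-33) + 2*12*(5 + 12))² = (I*√33 + 2*12*17)² = (I*√33 + 408)² = (408 + I*√33)²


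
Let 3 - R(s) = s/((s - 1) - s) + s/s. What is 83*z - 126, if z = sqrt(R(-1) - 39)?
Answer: -126 + 83*I*sqrt(38) ≈ -126.0 + 511.65*I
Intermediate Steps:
R(s) = 2 + s (R(s) = 3 - (s/((s - 1) - s) + s/s) = 3 - (s/((-1 + s) - s) + 1) = 3 - (s/(-1) + 1) = 3 - (s*(-1) + 1) = 3 - (-s + 1) = 3 - (1 - s) = 3 + (-1 + s) = 2 + s)
z = I*sqrt(38) (z = sqrt((2 - 1) - 39) = sqrt(1 - 39) = sqrt(-38) = I*sqrt(38) ≈ 6.1644*I)
83*z - 126 = 83*(I*sqrt(38)) - 126 = 83*I*sqrt(38) - 126 = -126 + 83*I*sqrt(38)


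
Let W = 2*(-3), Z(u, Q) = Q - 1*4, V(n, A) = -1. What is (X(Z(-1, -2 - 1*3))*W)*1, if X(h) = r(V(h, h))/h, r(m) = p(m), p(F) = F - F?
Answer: 0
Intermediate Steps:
Z(u, Q) = -4 + Q (Z(u, Q) = Q - 4 = -4 + Q)
p(F) = 0
r(m) = 0
X(h) = 0 (X(h) = 0/h = 0)
W = -6
(X(Z(-1, -2 - 1*3))*W)*1 = (0*(-6))*1 = 0*1 = 0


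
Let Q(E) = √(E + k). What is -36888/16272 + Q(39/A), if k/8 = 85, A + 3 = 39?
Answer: -1537/678 + √24519/6 ≈ 23.831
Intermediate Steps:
A = 36 (A = -3 + 39 = 36)
k = 680 (k = 8*85 = 680)
Q(E) = √(680 + E) (Q(E) = √(E + 680) = √(680 + E))
-36888/16272 + Q(39/A) = -36888/16272 + √(680 + 39/36) = -36888*1/16272 + √(680 + 39*(1/36)) = -1537/678 + √(680 + 13/12) = -1537/678 + √(8173/12) = -1537/678 + √24519/6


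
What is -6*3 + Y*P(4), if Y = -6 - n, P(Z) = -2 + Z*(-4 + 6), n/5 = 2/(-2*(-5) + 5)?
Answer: -58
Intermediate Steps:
n = ⅔ (n = 5*(2/(-2*(-5) + 5)) = 5*(2/(10 + 5)) = 5*(2/15) = ⅔ ≈ 0.66667)
P(Z) = -2 + 2*Z (P(Z) = -2 + Z*2 = -2 + 2*Z)
Y = -20/3 (Y = -6 - 1*⅔ = -6 - ⅔ = -20/3 ≈ -6.6667)
-6*3 + Y*P(4) = -6*3 - 20*(-2 + 2*4)/3 = -18 - 20*(-2 + 8)/3 = -18 - 20/3*6 = -18 - 40 = -58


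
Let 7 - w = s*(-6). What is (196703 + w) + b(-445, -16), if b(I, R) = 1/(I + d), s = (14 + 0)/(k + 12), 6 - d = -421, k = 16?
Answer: 3540833/18 ≈ 1.9671e+5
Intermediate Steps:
d = 427 (d = 6 - 1*(-421) = 6 + 421 = 427)
s = 1/2 (s = (14 + 0)/(16 + 12) = 14/28 = 14*(1/28) = 1/2 ≈ 0.50000)
b(I, R) = 1/(427 + I) (b(I, R) = 1/(I + 427) = 1/(427 + I))
w = 10 (w = 7 - (-6)/2 = 7 - 1*(-3) = 7 + 3 = 10)
(196703 + w) + b(-445, -16) = (196703 + 10) + 1/(427 - 445) = 196713 + 1/(-18) = 196713 - 1/18 = 3540833/18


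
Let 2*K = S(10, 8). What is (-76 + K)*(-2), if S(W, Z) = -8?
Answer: 160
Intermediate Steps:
K = -4 (K = (1/2)*(-8) = -4)
(-76 + K)*(-2) = (-76 - 4)*(-2) = -80*(-2) = 160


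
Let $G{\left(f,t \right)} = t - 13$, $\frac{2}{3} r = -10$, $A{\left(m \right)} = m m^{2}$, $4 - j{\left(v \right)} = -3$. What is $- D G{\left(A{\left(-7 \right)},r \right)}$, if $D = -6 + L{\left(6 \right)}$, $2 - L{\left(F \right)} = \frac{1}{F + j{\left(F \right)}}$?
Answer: $- \frac{1484}{13} \approx -114.15$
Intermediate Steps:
$j{\left(v \right)} = 7$ ($j{\left(v \right)} = 4 - -3 = 4 + 3 = 7$)
$A{\left(m \right)} = m^{3}$
$r = -15$ ($r = \frac{3}{2} \left(-10\right) = -15$)
$G{\left(f,t \right)} = -13 + t$
$L{\left(F \right)} = 2 - \frac{1}{7 + F}$ ($L{\left(F \right)} = 2 - \frac{1}{F + 7} = 2 - \frac{1}{7 + F}$)
$D = - \frac{53}{13}$ ($D = -6 + \frac{13 + 2 \cdot 6}{7 + 6} = -6 + \frac{13 + 12}{13} = -6 + \frac{1}{13} \cdot 25 = -6 + \frac{25}{13} = - \frac{53}{13} \approx -4.0769$)
$- D G{\left(A{\left(-7 \right)},r \right)} = - \frac{\left(-53\right) \left(-13 - 15\right)}{13} = - \frac{\left(-53\right) \left(-28\right)}{13} = \left(-1\right) \frac{1484}{13} = - \frac{1484}{13}$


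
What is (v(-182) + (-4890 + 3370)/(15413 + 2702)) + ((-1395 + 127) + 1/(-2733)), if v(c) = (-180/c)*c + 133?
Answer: -13021516040/9901659 ≈ -1315.1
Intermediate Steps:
v(c) = -47 (v(c) = -180 + 133 = -47)
(v(-182) + (-4890 + 3370)/(15413 + 2702)) + ((-1395 + 127) + 1/(-2733)) = (-47 + (-4890 + 3370)/(15413 + 2702)) + ((-1395 + 127) + 1/(-2733)) = (-47 - 1520/18115) + (-1268 - 1/2733) = (-47 - 1520*1/18115) - 3465445/2733 = (-47 - 304/3623) - 3465445/2733 = -170585/3623 - 3465445/2733 = -13021516040/9901659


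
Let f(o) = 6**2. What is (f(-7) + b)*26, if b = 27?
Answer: 1638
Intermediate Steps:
f(o) = 36
(f(-7) + b)*26 = (36 + 27)*26 = 63*26 = 1638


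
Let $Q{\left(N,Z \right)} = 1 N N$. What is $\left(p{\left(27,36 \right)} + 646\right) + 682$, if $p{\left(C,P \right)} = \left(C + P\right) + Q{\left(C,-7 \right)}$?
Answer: $2120$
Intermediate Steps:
$Q{\left(N,Z \right)} = N^{2}$ ($Q{\left(N,Z \right)} = N N = N^{2}$)
$p{\left(C,P \right)} = C + P + C^{2}$ ($p{\left(C,P \right)} = \left(C + P\right) + C^{2} = C + P + C^{2}$)
$\left(p{\left(27,36 \right)} + 646\right) + 682 = \left(\left(27 + 36 + 27^{2}\right) + 646\right) + 682 = \left(\left(27 + 36 + 729\right) + 646\right) + 682 = \left(792 + 646\right) + 682 = 1438 + 682 = 2120$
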